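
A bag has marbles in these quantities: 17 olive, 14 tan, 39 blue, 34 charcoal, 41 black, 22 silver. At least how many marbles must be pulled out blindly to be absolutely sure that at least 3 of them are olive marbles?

In the worst case for collecting olive marbles, every non-olive marble comes out first.
There are 14 + 39 + 34 + 41 + 22 = 150 non-olive marbles altogether.
After those, each further marble must be olive, so 150 + 3 = 153 draws guarantee 3 olive marbles.

153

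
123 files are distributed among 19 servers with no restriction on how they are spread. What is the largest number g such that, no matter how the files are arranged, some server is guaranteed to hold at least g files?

The 19 servers are the holes and the 123 files are the pigeons.
If every server held at most 6 files, the total would be at most 19 × 6 = 114, which is less than 123.
So some server holds at least ⌈123/19⌉ = 7 files.

7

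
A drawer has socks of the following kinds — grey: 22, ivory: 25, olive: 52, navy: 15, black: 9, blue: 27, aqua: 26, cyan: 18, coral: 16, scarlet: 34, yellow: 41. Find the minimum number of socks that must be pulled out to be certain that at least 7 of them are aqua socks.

In the worst case for collecting aqua socks, every non-aqua sock comes out first.
There are 22 + 25 + 52 + 15 + 9 + 27 + 18 + 16 + 34 + 41 = 259 non-aqua socks altogether.
After those, each further sock must be aqua, so 259 + 7 = 266 draws guarantee 7 aqua socks.

266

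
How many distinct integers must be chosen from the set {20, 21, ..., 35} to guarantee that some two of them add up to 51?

11

A set avoiding the sum 51 can contain at most one of each pair {x, 51−x}, plus the 4 elements whose complement lies outside the range.
The integers 26, …, 35 (10 of them) are such a set: any two sum to at least 26+27 = 53 > 51.
Any 11th integer completes one of the 6 pairs, so 11 choices force a sum of 51.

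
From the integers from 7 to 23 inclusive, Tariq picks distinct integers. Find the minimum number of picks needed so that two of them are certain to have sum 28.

11

Two chosen integers sum to 28 exactly when both halves of some pair {x, 28−x} with 7 ≤ x ≤ 28−x ≤ 21 are chosen — 7 such pairs.
The remaining 3 elements (those with no distinct partner in range) can never complete a 28-sum, so the worst case takes all of them and one from each pair: 3 + 7 = 10.
The 11th integer has to be the second member of some pair, so 10 + 1 = 11.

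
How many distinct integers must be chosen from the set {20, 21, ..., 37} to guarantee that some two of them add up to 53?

Two chosen integers sum to 53 exactly when both halves of some pair {x, 53−x} with 20 ≤ x ≤ 53−x ≤ 33 are chosen — 7 such pairs.
The remaining 4 elements (those with no distinct partner in range) can never complete a 53-sum, so the worst case takes all of them and one from each pair: 4 + 7 = 11.
Pigeonhole: the 12th integer has to be the second member of some pair, so 11 + 1 = 12.

12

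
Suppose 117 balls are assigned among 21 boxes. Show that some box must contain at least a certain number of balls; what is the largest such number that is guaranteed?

6

By the pigeonhole principle, the 21 boxes are the holes and the 117 balls are the pigeons.
If every box held at most 5 balls, the total would be at most 21 × 5 = 105, which is less than 117.
So some box holds at least ⌈117/21⌉ = 6 balls.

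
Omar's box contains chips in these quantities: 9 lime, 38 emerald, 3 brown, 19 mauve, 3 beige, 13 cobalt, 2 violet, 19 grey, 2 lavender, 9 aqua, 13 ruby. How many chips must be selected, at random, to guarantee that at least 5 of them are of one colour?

39

Put each drawn chip into a box by colour. The largest draw with every box below 5 takes min(count, 4) from each colour; colours with fewer than 4 contribute all they have.
Σ min(cᵢ, 4) = 4 + 4 + 3 + 4 + 3 + 4 + 2 + 4 + 2 + 4 + 4 = 38.
Draw number 38 + 1 = 39 must push one box to 5.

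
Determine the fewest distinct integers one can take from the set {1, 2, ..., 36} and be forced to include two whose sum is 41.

21

Group the elements by complementary pair {x, 41−x}: {5,36}, {6,35}, {7,34}, …, giving 16 two-element pairs and 4 integers whose partner 41−x falls outside [1,36].
By the pigeonhole principle, treating each of those 20 groups as a pigeonhole, one can pick one integer per group — 20 integers — with no two summing to 41.
The 21st integer lands in an occupied pair, forcing a sum of 41.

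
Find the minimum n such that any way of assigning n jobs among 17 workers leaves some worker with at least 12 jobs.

With 187 jobs one could put exactly 11 in each of the 17 workers, and no worker would reach 12.
By the pigeonhole principle, one more job must land in a worker that already has 11, giving it 12.
So 17 × 11 + 1 = 188 jobs are required.

188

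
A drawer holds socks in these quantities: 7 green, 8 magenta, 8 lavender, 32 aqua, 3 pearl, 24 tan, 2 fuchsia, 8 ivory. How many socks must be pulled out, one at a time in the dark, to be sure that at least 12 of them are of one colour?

59

By pigeonhole, the 8 colours are the holes; the socks drawn are the pigeons.
To avoid 12 of any one colour, the worst case takes at most 11 of each colour, or every sock of a colour that has fewer than 11.
That gives 7 + 8 + 8 + 11 + 3 + 11 + 2 + 8 = 58 socks with no colour reaching 12.
The next sock forces some colour to 12, so 58 + 1 = 59.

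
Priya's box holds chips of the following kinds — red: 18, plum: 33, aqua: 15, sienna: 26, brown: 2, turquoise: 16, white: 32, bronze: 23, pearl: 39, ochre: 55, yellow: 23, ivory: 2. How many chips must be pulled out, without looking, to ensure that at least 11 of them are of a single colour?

By the pigeonhole principle, the 12 colours are the holes; the chips drawn are the pigeons.
To avoid 11 of any one colour, the worst case takes at most 10 of each colour, or every chip of a colour that has fewer than 10.
That gives 10 + 10 + 10 + 10 + 2 + 10 + 10 + 10 + 10 + 10 + 10 + 2 = 104 chips with no colour reaching 11.
The next chip forces some colour to 11, so 104 + 1 = 105.

105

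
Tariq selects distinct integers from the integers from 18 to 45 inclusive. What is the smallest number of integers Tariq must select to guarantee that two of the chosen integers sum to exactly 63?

Group the elements by complementary pair {x, 63−x}: {18,45}, {19,44}, {20,43}, …, giving 14 two-element pairs.
By pigeonhole, treating each of those 14 groups as a pigeonhole, one can pick one integer per group — 14 integers — with no two summing to 63.
The 15th integer lands in an occupied pair, forcing a sum of 63.

15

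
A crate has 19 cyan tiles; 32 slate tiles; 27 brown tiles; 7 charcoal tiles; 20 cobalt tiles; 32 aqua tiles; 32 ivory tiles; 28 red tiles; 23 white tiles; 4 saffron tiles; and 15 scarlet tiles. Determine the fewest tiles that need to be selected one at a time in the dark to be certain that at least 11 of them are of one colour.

102

By the pigeonhole principle, the 11 colours are the holes; the tiles drawn are the pigeons.
To avoid 11 of any one colour, the worst case takes at most 10 of each colour, or every tile of a colour that has fewer than 10.
That gives 10 + 10 + 10 + 7 + 10 + 10 + 10 + 10 + 10 + 4 + 10 = 101 tiles with no colour reaching 11.
The next tile forces some colour to 11, so 101 + 1 = 102.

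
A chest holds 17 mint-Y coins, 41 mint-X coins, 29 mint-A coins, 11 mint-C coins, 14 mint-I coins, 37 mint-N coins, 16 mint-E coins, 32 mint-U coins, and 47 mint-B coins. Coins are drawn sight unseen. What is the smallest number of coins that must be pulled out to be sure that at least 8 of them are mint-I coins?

238

In the worst case for collecting mint-I coins, every non-mint-I coin comes out first.
There are 17 + 41 + 29 + 11 + 37 + 16 + 32 + 47 = 230 non-mint-I coins altogether.
After those, each further coin must be mint-I, so 230 + 8 = 238 draws guarantee 8 mint-I coins.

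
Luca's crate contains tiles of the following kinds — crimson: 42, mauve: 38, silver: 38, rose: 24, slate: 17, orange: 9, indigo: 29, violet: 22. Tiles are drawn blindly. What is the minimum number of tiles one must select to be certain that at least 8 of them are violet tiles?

In the worst case for collecting violet tiles, every non-violet tile comes out first.
There are 42 + 38 + 38 + 24 + 17 + 9 + 29 = 197 non-violet tiles altogether.
After those, each further tile must be violet, so 197 + 8 = 205 draws guarantee 8 violet tiles.

205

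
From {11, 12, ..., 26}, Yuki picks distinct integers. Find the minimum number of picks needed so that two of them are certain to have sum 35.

10

A set avoiding the sum 35 can contain at most one of each pair {x, 35−x}, plus the 2 elements whose complement lies outside the range.
The integers 18, …, 26 (9 of them) are such a set: any two sum to at least 18+19 = 37 > 35.
Any 10th integer completes one of the 7 pairs, so 10 choices force a sum of 35.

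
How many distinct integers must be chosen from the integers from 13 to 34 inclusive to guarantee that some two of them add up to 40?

Group the elements by complementary pair {x, 40−x}: {13,27}, {14,26}, {15,25}, …, giving 7 two-element pairs, the single value 20 (it cannot pair with itself since the integers are distinct), and 7 integers whose partner 40−x falls outside [13,34].
Treating each of those 15 groups as a pigeonhole, one can pick one integer per group — 15 integers — with no two summing to 40.
The 16th integer lands in an occupied pair, forcing a sum of 40.

16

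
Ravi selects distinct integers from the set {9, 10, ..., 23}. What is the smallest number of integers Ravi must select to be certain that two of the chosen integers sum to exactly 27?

11

Two chosen integers sum to 27 exactly when both halves of some pair {x, 27−x} with 9 ≤ x ≤ 27−x ≤ 18 are chosen — 5 such pairs.
The remaining 5 elements (those with no distinct partner in range) can never complete a 27-sum, so the worst case takes all of them and one from each pair: 5 + 5 = 10.
The 11th integer has to be the second member of some pair, so 10 + 1 = 11.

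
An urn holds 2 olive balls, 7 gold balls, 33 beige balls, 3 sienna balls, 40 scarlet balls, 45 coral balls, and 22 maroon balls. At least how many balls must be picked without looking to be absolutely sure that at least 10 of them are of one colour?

49

Pigeonhole: the 7 colours are the holes; the balls drawn are the pigeons.
To avoid 10 of any one colour, the worst case takes at most 9 of each colour, or every ball of a colour that has fewer than 9.
That gives 2 + 7 + 9 + 3 + 9 + 9 + 9 = 48 balls with no colour reaching 10.
The next ball forces some colour to 10, so 48 + 1 = 49.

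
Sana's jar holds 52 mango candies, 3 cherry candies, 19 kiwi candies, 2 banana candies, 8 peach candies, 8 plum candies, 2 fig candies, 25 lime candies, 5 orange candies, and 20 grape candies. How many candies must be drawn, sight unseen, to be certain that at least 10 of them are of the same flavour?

65

By the pigeonhole principle, the 10 flavours are the holes; the candies drawn are the pigeons.
To avoid 10 of any one flavour, the worst case takes at most 9 of each flavour, or every candy of a flavour that has fewer than 9.
That gives 9 + 3 + 9 + 2 + 8 + 8 + 2 + 9 + 5 + 9 = 64 candies with no flavour reaching 10.
The next candy forces some flavour to 10, so 64 + 1 = 65.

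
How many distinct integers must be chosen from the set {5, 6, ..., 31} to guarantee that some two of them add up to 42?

Two chosen integers sum to 42 exactly when both halves of some pair {x, 42−x} with 11 ≤ x ≤ 42−x ≤ 31 are chosen — 10 such pairs.
The remaining 7 elements (those with no distinct partner in range) can never complete a 42-sum, so the worst case takes all of them and one from each pair: 7 + 10 = 17.
By pigeonhole, the 18th integer has to be the second member of some pair, so 17 + 1 = 18.

18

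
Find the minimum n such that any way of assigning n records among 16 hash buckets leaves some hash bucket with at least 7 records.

With 96 records one could put exactly 6 in each of the 16 hash buckets, and no hash bucket would reach 7.
Pigeonhole: one more record must land in a hash bucket that already has 6, giving it 7.
So 16 × 6 + 1 = 97 records are required.

97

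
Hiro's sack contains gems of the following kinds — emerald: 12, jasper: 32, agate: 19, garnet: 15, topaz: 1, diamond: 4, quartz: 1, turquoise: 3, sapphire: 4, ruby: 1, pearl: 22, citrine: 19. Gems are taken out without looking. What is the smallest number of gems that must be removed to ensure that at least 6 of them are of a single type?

45

The 12 types are the holes; the gems drawn are the pigeons.
To avoid 6 of any one type, the worst case takes at most 5 of each type, or every gem of a type that has fewer than 5.
That gives 5 + 5 + 5 + 5 + 1 + 4 + 1 + 3 + 4 + 1 + 5 + 5 = 44 gems with no type reaching 6.
The next gem forces some type to 6, so 44 + 1 = 45.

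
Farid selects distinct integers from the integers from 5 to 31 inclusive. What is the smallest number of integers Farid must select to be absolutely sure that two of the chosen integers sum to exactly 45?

19

Two chosen integers sum to 45 exactly when both halves of some pair {x, 45−x} with 14 ≤ x ≤ 45−x ≤ 31 are chosen — 9 such pairs.
The remaining 9 elements (those with no distinct partner in range) can never complete a 45-sum, so the worst case takes all of them and one from each pair: 9 + 9 = 18.
By pigeonhole, the 19th integer has to be the second member of some pair, so 18 + 1 = 19.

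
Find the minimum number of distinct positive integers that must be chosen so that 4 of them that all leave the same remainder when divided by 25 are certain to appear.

By the pigeonhole principle, the 25 residue classes mod 25 are the pigeonholes.
With 75 integers one could put 3 in each residue class and have no class reach 4.
The 76th integer pushes some class to 4, so 25·3 + 1 = 76.

76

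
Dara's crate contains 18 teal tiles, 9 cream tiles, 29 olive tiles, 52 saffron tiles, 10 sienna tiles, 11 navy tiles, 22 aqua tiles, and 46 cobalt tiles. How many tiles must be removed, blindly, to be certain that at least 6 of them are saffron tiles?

In the worst case for collecting saffron tiles, every non-saffron tile comes out first.
There are 18 + 9 + 29 + 10 + 11 + 22 + 46 = 145 non-saffron tiles altogether.
After those, each further tile must be saffron, so 145 + 6 = 151 draws guarantee 6 saffron tiles.

151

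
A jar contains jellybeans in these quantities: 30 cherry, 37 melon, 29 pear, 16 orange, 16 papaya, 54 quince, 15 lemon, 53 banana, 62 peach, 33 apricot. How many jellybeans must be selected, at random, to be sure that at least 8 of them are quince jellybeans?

In the worst case for collecting quince jellybeans, every non-quince jellybean comes out first.
There are 30 + 37 + 29 + 16 + 16 + 15 + 53 + 62 + 33 = 291 non-quince jellybeans altogether.
After those, each further jellybean must be quince, so 291 + 8 = 299 draws guarantee 8 quince jellybeans.

299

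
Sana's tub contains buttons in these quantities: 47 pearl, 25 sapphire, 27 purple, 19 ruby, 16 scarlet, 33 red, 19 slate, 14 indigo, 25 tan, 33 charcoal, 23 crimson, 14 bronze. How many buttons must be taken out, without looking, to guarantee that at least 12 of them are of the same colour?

Put each drawn button into a box by colour. The largest draw with every box below 12 takes min(count, 11) from each colour.
Σ min(cᵢ, 11) = 11 + 11 + 11 + 11 + 11 + 11 + 11 + 11 + 11 + 11 + 11 + 11 = 132.
Draw number 132 + 1 = 133 must push one box to 12.

133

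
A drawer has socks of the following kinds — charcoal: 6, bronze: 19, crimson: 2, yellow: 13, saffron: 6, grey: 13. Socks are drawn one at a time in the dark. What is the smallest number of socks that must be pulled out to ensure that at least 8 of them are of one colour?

36

By the pigeonhole principle, the 6 colours are the holes; the socks drawn are the pigeons.
To avoid 8 of any one colour, the worst case takes at most 7 of each colour, or every sock of a colour that has fewer than 7.
That gives 6 + 7 + 2 + 7 + 6 + 7 = 35 socks with no colour reaching 8.
The next sock forces some colour to 8, so 35 + 1 = 36.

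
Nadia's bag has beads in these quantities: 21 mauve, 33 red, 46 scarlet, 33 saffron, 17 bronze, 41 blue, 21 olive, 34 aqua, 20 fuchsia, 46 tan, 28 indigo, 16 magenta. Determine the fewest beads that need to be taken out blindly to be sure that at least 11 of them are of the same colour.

121

The 12 colours are the holes; the beads drawn are the pigeons.
To avoid 11 of any one colour, the worst case takes at most 10 of each colour.
That gives 10 + 10 + 10 + 10 + 10 + 10 + 10 + 10 + 10 + 10 + 10 + 10 = 120 beads with no colour reaching 11.
The next bead forces some colour to 11, so 120 + 1 = 121.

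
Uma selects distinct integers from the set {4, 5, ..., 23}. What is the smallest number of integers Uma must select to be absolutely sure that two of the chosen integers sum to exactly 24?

13

Two chosen integers sum to 24 exactly when both halves of some pair {x, 24−x} with 4 ≤ x ≤ 24−x ≤ 20 are chosen — 8 such pairs.
The remaining 4 elements (those with no distinct partner in range) can never complete a 24-sum, so the worst case takes all of them and one from each pair: 4 + 8 = 12.
By pigeonhole, the 13th integer has to be the second member of some pair, so 12 + 1 = 13.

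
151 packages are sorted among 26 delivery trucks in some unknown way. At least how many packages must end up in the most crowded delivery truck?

6

By the pigeonhole principle, the 26 delivery trucks are the holes and the 151 packages are the pigeons.
If every delivery truck held at most 5 packages, the total would be at most 26 × 5 = 130, which is less than 151.
So some delivery truck holds at least ⌈151/26⌉ = 6 packages.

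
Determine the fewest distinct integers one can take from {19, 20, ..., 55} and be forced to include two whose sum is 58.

28

Two chosen integers sum to 58 exactly when both halves of some pair {x, 58−x} with 19 ≤ x ≤ 58−x ≤ 39 are chosen — 10 such pairs.
The remaining 17 elements (those with no distinct partner in range) can never complete a 58-sum, so the worst case takes all of them and one from each pair: 17 + 10 = 27.
The 28th integer has to be the second member of some pair, so 27 + 1 = 28.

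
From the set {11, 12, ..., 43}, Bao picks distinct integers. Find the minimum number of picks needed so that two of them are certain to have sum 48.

21

Group the elements by complementary pair {x, 48−x}: {11,37}, {12,36}, {13,35}, …, giving 13 two-element pairs; the single value 24 (it cannot pair with itself since the integers are distinct); and 6 integers whose partner 48−x falls outside [11,43].
Pigeonhole: treating each of those 20 groups as a pigeonhole, one can pick one integer per group — 20 integers — with no two summing to 48.
The 21st integer lands in an occupied pair, forcing a sum of 48.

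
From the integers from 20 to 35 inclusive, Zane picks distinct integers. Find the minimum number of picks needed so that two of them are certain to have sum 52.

11

A set avoiding the sum 52 can contain at most one of each pair {x, 52−x}, plus the 4 elements whose complement lies outside the range or equal to its own complement.
The integers 26, …, 35 (10 of them) are such a set: any two sum to at least 26+27 = 53 > 52.
Any 11th integer completes one of the 6 pairs, so 11 choices force a sum of 52.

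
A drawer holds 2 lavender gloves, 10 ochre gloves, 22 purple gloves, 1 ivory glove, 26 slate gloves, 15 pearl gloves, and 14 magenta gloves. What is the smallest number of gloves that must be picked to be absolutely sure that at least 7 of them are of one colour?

The 7 colours are the holes; the gloves drawn are the pigeons.
To avoid 7 of any one colour, the worst case takes at most 6 of each colour, or every glove of a colour that has fewer than 6.
That gives 2 + 6 + 6 + 1 + 6 + 6 + 6 = 33 gloves with no colour reaching 7.
The next glove forces some colour to 7, so 33 + 1 = 34.

34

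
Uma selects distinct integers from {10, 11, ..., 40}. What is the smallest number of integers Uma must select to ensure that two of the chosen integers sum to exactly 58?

21

A set avoiding the sum 58 can contain at most one of each pair {x, 58−x}, plus the 9 elements whose complement lies outside the range or equal to its own complement.
The integers 10, …, 29 (20 of them) are such a set: any two sum to at least 10+11 = 21 and at most 28+29 = 57 < 58.
Any 21st integer completes one of the 11 pairs, so 21 choices force a sum of 58.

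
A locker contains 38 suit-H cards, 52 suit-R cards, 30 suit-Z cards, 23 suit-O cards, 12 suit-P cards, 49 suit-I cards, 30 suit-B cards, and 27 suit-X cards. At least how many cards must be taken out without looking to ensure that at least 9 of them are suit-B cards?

240

In the worst case for collecting suit-B cards, every non-suit-B card comes out first.
There are 38 + 52 + 30 + 23 + 12 + 49 + 27 = 231 non-suit-B cards altogether.
After those, each further card must be suit-B, so 231 + 9 = 240 draws guarantee 9 suit-B cards.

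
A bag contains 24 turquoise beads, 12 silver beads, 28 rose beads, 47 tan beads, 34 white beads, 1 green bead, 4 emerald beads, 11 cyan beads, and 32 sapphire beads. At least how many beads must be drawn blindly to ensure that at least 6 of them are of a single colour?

By pigeonhole, the 9 colours are the holes; the beads drawn are the pigeons.
To avoid 6 of any one colour, the worst case takes at most 5 of each colour, or every bead of a colour that has fewer than 5.
That gives 5 + 5 + 5 + 5 + 5 + 1 + 4 + 5 + 5 = 40 beads with no colour reaching 6.
The next bead forces some colour to 6, so 40 + 1 = 41.

41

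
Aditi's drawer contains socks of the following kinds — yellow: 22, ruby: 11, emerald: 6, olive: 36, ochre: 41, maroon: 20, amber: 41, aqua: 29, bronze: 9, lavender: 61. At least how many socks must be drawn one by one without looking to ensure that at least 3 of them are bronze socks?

In the worst case for collecting bronze socks, every non-bronze sock comes out first.
There are 22 + 11 + 6 + 36 + 41 + 20 + 41 + 29 + 61 = 267 non-bronze socks altogether.
After those, each further sock must be bronze, so 267 + 3 = 270 draws guarantee 3 bronze socks.

270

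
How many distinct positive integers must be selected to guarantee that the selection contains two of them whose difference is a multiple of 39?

40

Integers whose pairwise differences are multiples of 39 are exactly those sharing a remainder mod 39. By pigeonhole, the 39 residue classes mod 39 are the pigeonholes.
With 39 integers one could put 1 in each residue class and have no class reach 2.
The 40th integer pushes some class to 2, so 39·1 + 1 = 40.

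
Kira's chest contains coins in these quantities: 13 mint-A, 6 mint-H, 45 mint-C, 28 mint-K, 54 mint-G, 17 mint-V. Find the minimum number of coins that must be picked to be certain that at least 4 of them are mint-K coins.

In the worst case for collecting mint-K coins, every non-mint-K coin comes out first.
There are 13 + 6 + 45 + 54 + 17 = 135 non-mint-K coins altogether.
After those, each further coin must be mint-K, so 135 + 4 = 139 draws guarantee 4 mint-K coins.

139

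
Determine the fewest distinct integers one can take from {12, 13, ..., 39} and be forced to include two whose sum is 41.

20

Two chosen integers sum to 41 exactly when both halves of some pair {x, 41−x} with 12 ≤ x ≤ 41−x ≤ 29 are chosen — 9 such pairs.
The remaining 10 elements (those with no distinct partner in range) can never complete a 41-sum, so the worst case takes all of them and one from each pair: 10 + 9 = 19.
The 20th integer has to be the second member of some pair, so 19 + 1 = 20.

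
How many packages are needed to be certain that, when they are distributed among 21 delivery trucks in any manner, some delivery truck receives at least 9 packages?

169

With 168 packages one could put exactly 8 in each of the 21 delivery trucks, and no delivery truck would reach 9.
One more package must land in a delivery truck that already has 8, giving it 9.
So 21 × 8 + 1 = 169 packages are required.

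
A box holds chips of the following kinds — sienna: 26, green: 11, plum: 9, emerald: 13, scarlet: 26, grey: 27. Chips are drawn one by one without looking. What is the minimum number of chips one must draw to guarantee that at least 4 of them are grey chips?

In the worst case for collecting grey chips, every non-grey chip comes out first.
There are 26 + 11 + 9 + 13 + 26 = 85 non-grey chips altogether.
After those, each further chip must be grey, so 85 + 4 = 89 draws guarantee 4 grey chips.

89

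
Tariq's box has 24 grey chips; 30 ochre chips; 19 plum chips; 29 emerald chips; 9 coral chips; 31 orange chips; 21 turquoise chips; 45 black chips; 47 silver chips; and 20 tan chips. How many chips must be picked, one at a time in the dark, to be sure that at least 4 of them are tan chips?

In the worst case for collecting tan chips, every non-tan chip comes out first.
There are 24 + 30 + 19 + 29 + 9 + 31 + 21 + 45 + 47 = 255 non-tan chips altogether.
After those, each further chip must be tan, so 255 + 4 = 259 draws guarantee 4 tan chips.

259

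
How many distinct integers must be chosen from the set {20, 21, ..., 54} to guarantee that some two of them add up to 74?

A set avoiding the sum 74 can contain at most one of each pair {x, 74−x}, plus the 1 element equal to its own complement.
The integers 37, …, 54 (18 of them) are such a set: any two sum to at least 37+38 = 75 > 74.
Pigeonhole: any 19th integer completes one of the 17 pairs, so 19 choices force a sum of 74.

19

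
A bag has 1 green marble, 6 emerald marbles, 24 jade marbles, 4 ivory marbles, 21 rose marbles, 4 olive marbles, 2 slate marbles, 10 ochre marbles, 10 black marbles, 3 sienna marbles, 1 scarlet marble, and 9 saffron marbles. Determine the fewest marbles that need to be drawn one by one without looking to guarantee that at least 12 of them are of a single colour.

The 12 colours are the holes; the marbles drawn are the pigeons.
To avoid 12 of any one colour, the worst case takes at most 11 of each colour, or every marble of a colour that has fewer than 11.
That gives 1 + 6 + 11 + 4 + 11 + 4 + 2 + 10 + 10 + 3 + 1 + 9 = 72 marbles with no colour reaching 12.
The next marble forces some colour to 12, so 72 + 1 = 73.

73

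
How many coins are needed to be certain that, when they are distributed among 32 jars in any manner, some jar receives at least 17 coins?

513

With 512 coins one could put exactly 16 in each of the 32 jars, and no jar would reach 17.
Pigeonhole: one more coin must land in a jar that already has 16, giving it 17.
So 32 × 16 + 1 = 513 coins are required.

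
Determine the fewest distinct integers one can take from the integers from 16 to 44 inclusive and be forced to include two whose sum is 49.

A set avoiding the sum 49 can contain at most one of each pair {x, 49−x}, plus the 11 elements whose complement lies outside the range.
The integers 25, …, 44 (20 of them) are such a set: any two sum to at least 25+26 = 51 > 49.
Pigeonhole: any 21st integer completes one of the 9 pairs, so 21 choices force a sum of 49.

21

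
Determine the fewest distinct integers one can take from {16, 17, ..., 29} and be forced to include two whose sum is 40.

11

Group the elements by complementary pair {x, 40−x}: {16,24}, {17,23}, {18,22}, …, giving 4 two-element pairs, the single value 20 (it cannot pair with itself since the integers are distinct), and 5 integers whose partner 40−x falls outside [16,29].
Treating each of those 10 groups as a pigeonhole, one can pick one integer per group — 10 integers — with no two summing to 40.
The 11th integer lands in an occupied pair, forcing a sum of 40.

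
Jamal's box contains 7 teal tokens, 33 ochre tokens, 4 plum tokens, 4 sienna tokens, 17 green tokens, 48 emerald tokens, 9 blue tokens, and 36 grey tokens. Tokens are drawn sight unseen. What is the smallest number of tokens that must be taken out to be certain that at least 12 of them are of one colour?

69

By pigeonhole, the 8 colours are the holes; the tokens drawn are the pigeons.
To avoid 12 of any one colour, the worst case takes at most 11 of each colour, or every token of a colour that has fewer than 11.
That gives 7 + 11 + 4 + 4 + 11 + 11 + 9 + 11 = 68 tokens with no colour reaching 12.
The next token forces some colour to 12, so 68 + 1 = 69.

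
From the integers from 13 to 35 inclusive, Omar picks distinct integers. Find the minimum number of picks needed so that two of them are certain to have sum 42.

16

Two chosen integers sum to 42 exactly when both halves of some pair {x, 42−x} with 13 ≤ x ≤ 42−x ≤ 29 are chosen — 8 such pairs.
The remaining 7 elements (those with no distinct partner in range) can never complete a 42-sum, so the worst case takes all of them and one from each pair: 7 + 8 = 15.
The 16th integer has to be the second member of some pair, so 15 + 1 = 16.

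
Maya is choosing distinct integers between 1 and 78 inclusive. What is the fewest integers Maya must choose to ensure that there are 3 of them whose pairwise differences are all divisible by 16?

Integers whose pairwise differences are multiples of 16 are exactly those sharing a remainder mod 16. The 16 residue classes mod 16 are the pigeonholes.
With 32 integers one could put 2 in each residue class and have no class reach 3.
The 33rd integer pushes some class to 3, so 16·2 + 1 = 33.

33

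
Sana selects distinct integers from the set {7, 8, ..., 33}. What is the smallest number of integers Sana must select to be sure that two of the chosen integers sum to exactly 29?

Two chosen integers sum to 29 exactly when both halves of some pair {x, 29−x} with 7 ≤ x ≤ 29−x ≤ 22 are chosen — 8 such pairs.
The remaining 11 elements (those with no distinct partner in range) can never complete a 29-sum, so the worst case takes all of them and one from each pair: 11 + 8 = 19.
The 20th integer has to be the second member of some pair, so 19 + 1 = 20.

20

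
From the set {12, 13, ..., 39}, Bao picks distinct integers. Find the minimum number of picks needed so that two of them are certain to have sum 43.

19

Group the elements by complementary pair {x, 43−x}: {12,31}, {13,30}, {14,29}, …, giving 10 two-element pairs and 8 integers whose partner 43−x falls outside [12,39].
Pigeonhole: treating each of those 18 groups as a pigeonhole, one can pick one integer per group — 18 integers — with no two summing to 43.
The 19th integer lands in an occupied pair, forcing a sum of 43.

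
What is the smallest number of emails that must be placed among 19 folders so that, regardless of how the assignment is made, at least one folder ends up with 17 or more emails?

With 304 emails one could put exactly 16 in each of the 19 folders, and no folder would reach 17.
Pigeonhole: one more email must land in a folder that already has 16, giving it 17.
So 19 × 16 + 1 = 305 emails are required.

305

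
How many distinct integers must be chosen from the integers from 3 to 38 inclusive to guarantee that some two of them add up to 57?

Two chosen integers sum to 57 exactly when both halves of some pair {x, 57−x} with 19 ≤ x ≤ 57−x ≤ 38 are chosen — 10 such pairs.
The remaining 16 elements (those with no distinct partner in range) can never complete a 57-sum, so the worst case takes all of them and one from each pair: 16 + 10 = 26.
The 27th integer has to be the second member of some pair, so 26 + 1 = 27.

27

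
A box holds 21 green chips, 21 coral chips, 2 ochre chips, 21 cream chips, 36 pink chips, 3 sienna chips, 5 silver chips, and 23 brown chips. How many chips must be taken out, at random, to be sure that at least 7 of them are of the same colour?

The 8 colours are the holes; the chips drawn are the pigeons.
To avoid 7 of any one colour, the worst case takes at most 6 of each colour, or every chip of a colour that has fewer than 6.
That gives 6 + 6 + 2 + 6 + 6 + 3 + 5 + 6 = 40 chips with no colour reaching 7.
The next chip forces some colour to 7, so 40 + 1 = 41.

41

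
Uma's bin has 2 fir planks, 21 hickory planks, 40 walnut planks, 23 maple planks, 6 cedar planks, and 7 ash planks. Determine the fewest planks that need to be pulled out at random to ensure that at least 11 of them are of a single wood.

46

Put each drawn plank into a box by wood. The largest draw with every box below 11 takes min(count, 10) from each wood; woods with fewer than 10 contribute all they have.
Σ min(cᵢ, 10) = 2 + 10 + 10 + 10 + 6 + 7 = 45.
Draw number 45 + 1 = 46 must push one box to 11.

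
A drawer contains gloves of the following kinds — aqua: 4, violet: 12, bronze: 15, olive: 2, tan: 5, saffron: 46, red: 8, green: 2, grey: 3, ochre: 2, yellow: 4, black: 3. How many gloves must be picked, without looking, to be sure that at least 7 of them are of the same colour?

50

By the pigeonhole principle, put each drawn glove into a box by colour. The largest draw with every box below 7 takes min(count, 6) from each colour; colours with fewer than 6 contribute all they have.
Σ min(cᵢ, 6) = 4 + 6 + 6 + 2 + 5 + 6 + 6 + 2 + 3 + 2 + 4 + 3 = 49.
Draw number 49 + 1 = 50 must push one box to 7.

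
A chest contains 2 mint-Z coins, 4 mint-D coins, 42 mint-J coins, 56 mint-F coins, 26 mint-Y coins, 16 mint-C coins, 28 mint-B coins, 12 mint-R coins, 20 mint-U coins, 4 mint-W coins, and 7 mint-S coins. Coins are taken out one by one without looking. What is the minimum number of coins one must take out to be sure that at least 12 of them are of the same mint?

Put each drawn coin into a box by mint. The largest draw with every box below 12 takes min(count, 11) from each mint; mints with fewer than 11 contribute all they have.
Σ min(cᵢ, 11) = 2 + 4 + 11 + 11 + 11 + 11 + 11 + 11 + 11 + 4 + 7 = 94.
Draw number 94 + 1 = 95 must push one box to 12.

95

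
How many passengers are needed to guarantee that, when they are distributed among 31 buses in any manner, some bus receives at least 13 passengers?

373

With 372 passengers one could put exactly 12 in each of the 31 buses, and no bus would reach 13.
One more passenger must land in a bus that already has 12, giving it 13.
So 31 × 12 + 1 = 373 passengers are required.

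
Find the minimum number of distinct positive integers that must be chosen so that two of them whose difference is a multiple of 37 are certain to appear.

Integers whose pairwise differences are multiples of 37 are exactly those sharing a remainder mod 37. Pigeonhole: the 37 residue classes mod 37 are the pigeonholes.
With 37 integers one could put 1 in each residue class and have no class reach 2.
The 38th integer pushes some class to 2, so 37·1 + 1 = 38.

38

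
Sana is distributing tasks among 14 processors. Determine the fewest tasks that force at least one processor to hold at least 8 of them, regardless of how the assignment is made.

99

With 98 tasks one could put exactly 7 in each of the 14 processors, and no processor would reach 8.
Pigeonhole: one more task must land in a processor that already has 7, giving it 8.
So 14 × 7 + 1 = 99 tasks are required.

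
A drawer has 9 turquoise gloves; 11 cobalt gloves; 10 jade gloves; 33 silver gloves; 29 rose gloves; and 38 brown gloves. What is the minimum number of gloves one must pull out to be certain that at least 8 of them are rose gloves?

109

In the worst case for collecting rose gloves, every non-rose glove comes out first.
There are 9 + 11 + 10 + 33 + 38 = 101 non-rose gloves altogether.
After those, each further glove must be rose, so 101 + 8 = 109 draws guarantee 8 rose gloves.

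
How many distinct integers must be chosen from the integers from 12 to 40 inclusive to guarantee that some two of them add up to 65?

A set avoiding the sum 65 can contain at most one of each pair {x, 65−x}, plus the 13 elements whose complement lies outside the range.
The integers 12, …, 32 (21 of them) are such a set: any two sum to at least 12+13 = 25 and at most 31+32 = 63 < 65.
Any 22nd integer completes one of the 8 pairs, so 22 choices force a sum of 65.

22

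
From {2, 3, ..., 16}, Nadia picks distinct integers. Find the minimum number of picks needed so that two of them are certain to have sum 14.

11

Group the elements by complementary pair {x, 14−x}: {2,12}, {3,11}, {4,10}, …, giving 5 two-element pairs, the single value 7 (it cannot pair with itself since the integers are distinct), and 4 integers whose partner 14−x falls outside [2,16].
Pigeonhole: treating each of those 10 groups as a pigeonhole, one can pick one integer per group — 10 integers — with no two summing to 14.
The 11th integer lands in an occupied pair, forcing a sum of 14.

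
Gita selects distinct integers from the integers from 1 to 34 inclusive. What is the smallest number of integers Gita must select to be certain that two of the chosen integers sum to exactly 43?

A set avoiding the sum 43 can contain at most one of each pair {x, 43−x}, plus the 8 elements whose complement lies outside the range.
The integers 1, …, 21 (21 of them) are such a set: any two sum to at least 1+2 = 3 and at most 20+21 = 41 < 43.
Pigeonhole: any 22nd integer completes one of the 13 pairs, so 22 choices force a sum of 43.

22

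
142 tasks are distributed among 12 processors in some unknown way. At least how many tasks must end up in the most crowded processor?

12

The 12 processors are the holes and the 142 tasks are the pigeons.
If every processor held at most 11 tasks, the total would be at most 12 × 11 = 132, which is less than 142.
So some processor holds at least ⌈142/12⌉ = 12 tasks.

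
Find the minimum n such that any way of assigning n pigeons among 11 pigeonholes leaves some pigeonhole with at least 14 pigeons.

144

With 143 pigeons one could put exactly 13 in each of the 11 pigeonholes, and no pigeonhole would reach 14.
Pigeonhole: one more pigeon must land in a pigeonhole that already has 13, giving it 14.
So 11 × 13 + 1 = 144 pigeons are required.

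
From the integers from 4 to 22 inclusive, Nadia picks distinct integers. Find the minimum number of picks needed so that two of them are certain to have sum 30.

A set avoiding the sum 30 can contain at most one of each pair {x, 30−x}, plus the 5 elements whose complement lies outside the range or equal to its own complement.
The integers 4, …, 15 (12 of them) are such a set: any two sum to at least 4+5 = 9 and at most 14+15 = 29 < 30.
Any 13th integer completes one of the 7 pairs, so 13 choices force a sum of 30.

13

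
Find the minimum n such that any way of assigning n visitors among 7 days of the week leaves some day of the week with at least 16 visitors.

With 105 visitors one could put exactly 15 in each of the 7 days of the week, and no day of the week would reach 16.
One more visitor must land in a day of the week that already has 15, giving it 16.
So 7 × 15 + 1 = 106 visitors are required.

106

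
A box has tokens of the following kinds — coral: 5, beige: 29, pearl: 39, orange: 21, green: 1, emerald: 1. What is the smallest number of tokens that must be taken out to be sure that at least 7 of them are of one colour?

26

By pigeonhole, the 6 colours are the holes; the tokens drawn are the pigeons.
To avoid 7 of any one colour, the worst case takes at most 6 of each colour, or every token of a colour that has fewer than 6.
That gives 5 + 6 + 6 + 6 + 1 + 1 = 25 tokens with no colour reaching 7.
The next token forces some colour to 7, so 25 + 1 = 26.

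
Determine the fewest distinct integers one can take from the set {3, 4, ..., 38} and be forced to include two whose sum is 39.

20

Two chosen integers sum to 39 exactly when both halves of some pair {x, 39−x} with 3 ≤ x ≤ 39−x ≤ 36 are chosen — 17 such pairs.
The remaining 2 elements (those with no distinct partner in range) can never complete a 39-sum, so the worst case takes all of them and one from each pair: 2 + 17 = 19.
The 20th integer has to be the second member of some pair, so 19 + 1 = 20.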